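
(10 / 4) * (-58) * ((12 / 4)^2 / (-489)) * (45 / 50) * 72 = 28188 / 163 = 172.93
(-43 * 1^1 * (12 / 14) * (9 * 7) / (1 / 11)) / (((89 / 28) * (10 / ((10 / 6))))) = -119196 / 89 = -1339.28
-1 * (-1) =1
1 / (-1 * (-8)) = 1 / 8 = 0.12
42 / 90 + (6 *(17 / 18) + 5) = 11.13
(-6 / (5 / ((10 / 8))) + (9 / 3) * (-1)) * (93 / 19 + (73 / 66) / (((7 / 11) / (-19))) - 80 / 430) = 2914815 / 22876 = 127.42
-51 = -51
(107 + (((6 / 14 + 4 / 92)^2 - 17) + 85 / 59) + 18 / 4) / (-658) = -294133209 / 2012610124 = -0.15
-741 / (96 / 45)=-11115 / 32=-347.34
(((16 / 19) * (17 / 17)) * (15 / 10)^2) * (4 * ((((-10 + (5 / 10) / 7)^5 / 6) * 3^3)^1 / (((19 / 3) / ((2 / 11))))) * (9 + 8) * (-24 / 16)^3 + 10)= 5787546304131243 / 1067849552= 5419814.33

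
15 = 15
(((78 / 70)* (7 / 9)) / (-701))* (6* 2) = -52 / 3505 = -0.01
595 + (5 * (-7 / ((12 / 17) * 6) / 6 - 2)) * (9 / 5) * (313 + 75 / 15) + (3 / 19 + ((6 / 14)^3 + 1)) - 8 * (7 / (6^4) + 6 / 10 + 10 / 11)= -1376931207709 / 232265880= -5928.25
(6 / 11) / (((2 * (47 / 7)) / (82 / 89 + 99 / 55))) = 25431 / 230065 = 0.11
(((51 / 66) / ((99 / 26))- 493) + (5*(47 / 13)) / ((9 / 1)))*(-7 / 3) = 1145.17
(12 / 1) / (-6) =-2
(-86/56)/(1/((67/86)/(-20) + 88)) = -151293/1120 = -135.08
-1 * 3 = -3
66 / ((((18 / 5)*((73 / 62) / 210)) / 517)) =123407900 / 73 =1690519.18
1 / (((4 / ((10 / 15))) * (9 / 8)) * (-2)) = -0.07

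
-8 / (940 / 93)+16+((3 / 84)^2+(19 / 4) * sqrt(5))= 19 * sqrt(5) / 4+2802251 / 184240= 25.83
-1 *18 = -18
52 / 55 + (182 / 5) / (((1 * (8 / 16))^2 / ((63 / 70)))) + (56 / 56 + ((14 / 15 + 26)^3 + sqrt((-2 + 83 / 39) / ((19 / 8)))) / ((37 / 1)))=2 * sqrt(7410) / 27417 + 908004049 / 1373625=661.03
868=868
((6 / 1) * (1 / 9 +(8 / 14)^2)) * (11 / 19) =4246 / 2793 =1.52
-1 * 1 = -1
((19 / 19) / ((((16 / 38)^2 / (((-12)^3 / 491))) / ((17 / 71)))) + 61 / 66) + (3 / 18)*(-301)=-62117192 / 1150413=-54.00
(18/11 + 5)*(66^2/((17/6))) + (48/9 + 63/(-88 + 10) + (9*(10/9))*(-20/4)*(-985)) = 78840445/1326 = 59457.35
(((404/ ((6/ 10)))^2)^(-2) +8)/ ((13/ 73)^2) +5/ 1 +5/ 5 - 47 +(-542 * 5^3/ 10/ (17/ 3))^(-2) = 392908369802099943309577/ 1859830106058905760000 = 211.26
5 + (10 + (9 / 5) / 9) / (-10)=199 / 50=3.98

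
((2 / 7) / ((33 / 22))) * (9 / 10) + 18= 636 / 35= 18.17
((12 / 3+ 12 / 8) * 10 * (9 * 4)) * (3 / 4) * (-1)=-1485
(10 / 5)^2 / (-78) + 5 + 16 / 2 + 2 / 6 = 518 / 39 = 13.28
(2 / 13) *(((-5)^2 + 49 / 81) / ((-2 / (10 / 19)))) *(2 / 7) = -41480 / 140049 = -0.30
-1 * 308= -308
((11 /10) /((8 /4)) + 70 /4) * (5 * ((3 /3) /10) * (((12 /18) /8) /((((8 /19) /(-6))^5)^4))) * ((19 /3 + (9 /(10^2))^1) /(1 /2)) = 10130794841857813125837669994882907706183 /8796093022208000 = 1151738029177273929899192.00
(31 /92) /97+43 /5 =383887 /44620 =8.60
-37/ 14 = -2.64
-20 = -20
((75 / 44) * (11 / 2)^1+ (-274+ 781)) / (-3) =-1377 / 8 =-172.12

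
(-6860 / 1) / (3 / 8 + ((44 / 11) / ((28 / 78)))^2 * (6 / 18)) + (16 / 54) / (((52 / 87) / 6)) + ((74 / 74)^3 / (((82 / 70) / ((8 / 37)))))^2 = -78976320708172 / 489767228847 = -161.25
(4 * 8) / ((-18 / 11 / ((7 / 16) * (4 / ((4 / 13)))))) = -1001 / 9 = -111.22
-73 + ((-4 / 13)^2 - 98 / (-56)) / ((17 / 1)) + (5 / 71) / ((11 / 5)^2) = -72.88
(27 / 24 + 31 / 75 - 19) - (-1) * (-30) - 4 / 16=-28627 / 600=-47.71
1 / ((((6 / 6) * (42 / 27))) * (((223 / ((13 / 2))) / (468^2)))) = 6406452 / 1561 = 4104.07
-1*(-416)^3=71991296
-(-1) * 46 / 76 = 23 / 38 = 0.61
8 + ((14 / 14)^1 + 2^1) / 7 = 59 / 7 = 8.43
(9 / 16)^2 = 81 / 256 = 0.32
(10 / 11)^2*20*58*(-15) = -1740000 / 121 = -14380.17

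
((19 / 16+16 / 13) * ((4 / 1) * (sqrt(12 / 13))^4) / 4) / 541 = 4527 / 1188577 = 0.00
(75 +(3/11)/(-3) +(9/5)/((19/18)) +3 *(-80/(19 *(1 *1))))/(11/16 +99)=1069792/1666775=0.64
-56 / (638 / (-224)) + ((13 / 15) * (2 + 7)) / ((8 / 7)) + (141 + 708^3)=4528461214247 / 12760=354895079.49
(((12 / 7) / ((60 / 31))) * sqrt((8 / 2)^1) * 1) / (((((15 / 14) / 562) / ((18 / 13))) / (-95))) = -7944432 / 65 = -122222.03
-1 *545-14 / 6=-1642 / 3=-547.33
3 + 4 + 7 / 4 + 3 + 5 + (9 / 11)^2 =8431 / 484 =17.42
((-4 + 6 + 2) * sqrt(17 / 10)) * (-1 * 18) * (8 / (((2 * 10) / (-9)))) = 648 * sqrt(170) / 25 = 337.96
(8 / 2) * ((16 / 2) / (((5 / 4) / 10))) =256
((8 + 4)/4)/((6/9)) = 9/2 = 4.50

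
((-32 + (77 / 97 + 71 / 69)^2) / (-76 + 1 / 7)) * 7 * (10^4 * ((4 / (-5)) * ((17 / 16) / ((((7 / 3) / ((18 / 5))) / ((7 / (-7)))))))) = 30574431238400 / 880992897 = 34704.52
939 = 939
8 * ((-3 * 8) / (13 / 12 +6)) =-2304 / 85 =-27.11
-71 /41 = -1.73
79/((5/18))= 1422/5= 284.40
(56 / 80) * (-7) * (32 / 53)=-784 / 265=-2.96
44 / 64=11 / 16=0.69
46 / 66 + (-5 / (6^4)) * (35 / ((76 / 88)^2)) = 663799 / 1286604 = 0.52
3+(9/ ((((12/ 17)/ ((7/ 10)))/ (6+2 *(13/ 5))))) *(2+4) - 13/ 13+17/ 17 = 15069/ 25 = 602.76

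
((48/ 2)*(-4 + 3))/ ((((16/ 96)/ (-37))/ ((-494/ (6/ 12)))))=-5264064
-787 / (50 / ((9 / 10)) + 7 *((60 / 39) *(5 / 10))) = -92079 / 7130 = -12.91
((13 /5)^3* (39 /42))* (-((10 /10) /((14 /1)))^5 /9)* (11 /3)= -0.00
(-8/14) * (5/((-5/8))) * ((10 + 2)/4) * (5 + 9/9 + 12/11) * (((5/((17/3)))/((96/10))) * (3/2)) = 13.41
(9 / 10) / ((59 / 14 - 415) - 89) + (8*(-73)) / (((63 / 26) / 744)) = -131740636843 / 734685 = -179315.81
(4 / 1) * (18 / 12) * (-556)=-3336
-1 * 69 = -69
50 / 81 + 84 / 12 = 617 / 81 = 7.62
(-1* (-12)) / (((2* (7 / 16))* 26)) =48 / 91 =0.53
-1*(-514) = 514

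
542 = 542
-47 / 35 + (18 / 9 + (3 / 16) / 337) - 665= -125374679 / 188720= -664.34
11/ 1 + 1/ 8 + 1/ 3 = 275/ 24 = 11.46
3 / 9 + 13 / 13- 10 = -26 / 3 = -8.67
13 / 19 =0.68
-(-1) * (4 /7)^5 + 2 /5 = 38734 /84035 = 0.46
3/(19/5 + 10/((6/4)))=45/157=0.29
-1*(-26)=26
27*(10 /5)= 54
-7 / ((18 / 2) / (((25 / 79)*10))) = -1750 / 711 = -2.46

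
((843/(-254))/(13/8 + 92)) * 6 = -20232/95123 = -0.21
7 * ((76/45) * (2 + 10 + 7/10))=33782/225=150.14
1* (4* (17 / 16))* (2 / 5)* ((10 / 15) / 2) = 17 / 30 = 0.57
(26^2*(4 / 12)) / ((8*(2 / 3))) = 169 / 4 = 42.25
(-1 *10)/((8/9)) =-45/4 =-11.25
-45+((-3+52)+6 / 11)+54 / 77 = 404 / 77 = 5.25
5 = 5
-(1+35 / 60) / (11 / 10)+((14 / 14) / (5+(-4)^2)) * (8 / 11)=-59 / 42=-1.40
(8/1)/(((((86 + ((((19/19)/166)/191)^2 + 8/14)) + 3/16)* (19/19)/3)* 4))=168885433248/2442053206681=0.07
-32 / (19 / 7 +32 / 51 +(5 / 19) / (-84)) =-868224 / 90583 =-9.58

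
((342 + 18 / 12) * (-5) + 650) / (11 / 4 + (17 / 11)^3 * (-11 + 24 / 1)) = -5683370 / 270117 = -21.04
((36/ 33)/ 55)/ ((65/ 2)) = 24/ 39325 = 0.00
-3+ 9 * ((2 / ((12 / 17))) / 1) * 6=150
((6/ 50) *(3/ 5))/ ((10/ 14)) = 63/ 625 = 0.10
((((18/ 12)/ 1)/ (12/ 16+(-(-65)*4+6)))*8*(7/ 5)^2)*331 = 778512/ 26675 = 29.19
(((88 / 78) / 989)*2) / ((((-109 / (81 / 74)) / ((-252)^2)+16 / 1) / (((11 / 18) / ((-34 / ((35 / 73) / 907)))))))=-806818320 / 595459508204294981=-0.00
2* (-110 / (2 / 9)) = -990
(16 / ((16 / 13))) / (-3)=-4.33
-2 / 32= -1 / 16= -0.06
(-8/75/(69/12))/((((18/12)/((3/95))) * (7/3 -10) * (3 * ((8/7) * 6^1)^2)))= 0.00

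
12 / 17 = 0.71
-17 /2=-8.50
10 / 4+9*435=7835 / 2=3917.50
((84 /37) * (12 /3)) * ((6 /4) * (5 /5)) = 504 /37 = 13.62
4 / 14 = 2 / 7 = 0.29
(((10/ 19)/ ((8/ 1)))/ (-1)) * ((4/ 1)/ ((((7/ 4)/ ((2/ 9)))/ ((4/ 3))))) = -160/ 3591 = -0.04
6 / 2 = 3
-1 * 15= -15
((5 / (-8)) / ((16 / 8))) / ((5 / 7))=-7 / 16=-0.44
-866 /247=-3.51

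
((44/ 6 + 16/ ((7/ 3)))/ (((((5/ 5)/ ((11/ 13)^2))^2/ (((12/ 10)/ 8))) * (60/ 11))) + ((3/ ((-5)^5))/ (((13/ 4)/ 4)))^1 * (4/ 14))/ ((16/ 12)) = 2994512987/ 19992700000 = 0.15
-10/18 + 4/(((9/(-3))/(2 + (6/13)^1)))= -449/117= -3.84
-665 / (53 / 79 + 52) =-2765 / 219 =-12.63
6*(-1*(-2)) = 12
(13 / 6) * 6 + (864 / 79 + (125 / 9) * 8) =135.05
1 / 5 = 0.20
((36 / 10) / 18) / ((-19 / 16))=-16 / 95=-0.17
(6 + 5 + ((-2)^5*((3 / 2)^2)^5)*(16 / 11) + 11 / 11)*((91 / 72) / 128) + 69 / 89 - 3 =-172081537 / 6014976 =-28.61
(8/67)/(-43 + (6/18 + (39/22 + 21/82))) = -10824/3683861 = -0.00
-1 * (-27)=27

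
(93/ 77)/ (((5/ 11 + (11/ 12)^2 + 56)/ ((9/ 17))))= 120528/ 10799845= 0.01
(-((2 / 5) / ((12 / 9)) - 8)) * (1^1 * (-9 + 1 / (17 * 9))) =-52976 / 765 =-69.25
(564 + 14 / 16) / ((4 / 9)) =40671 / 32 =1270.97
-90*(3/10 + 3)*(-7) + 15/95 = 39504/19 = 2079.16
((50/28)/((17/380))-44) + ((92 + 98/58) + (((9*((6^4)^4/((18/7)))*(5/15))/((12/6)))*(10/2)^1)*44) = 1249408453964576749/3451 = 362042438123609.61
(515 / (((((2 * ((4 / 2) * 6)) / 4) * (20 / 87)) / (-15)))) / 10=-8961 / 16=-560.06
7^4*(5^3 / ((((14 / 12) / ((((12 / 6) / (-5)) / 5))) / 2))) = -41160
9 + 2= 11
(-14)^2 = 196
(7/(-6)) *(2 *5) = -35/3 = -11.67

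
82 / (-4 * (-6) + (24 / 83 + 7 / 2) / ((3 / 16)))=10209 / 5504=1.85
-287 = -287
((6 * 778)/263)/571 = 4668/150173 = 0.03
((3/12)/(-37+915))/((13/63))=63/45656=0.00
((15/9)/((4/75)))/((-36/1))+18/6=2.13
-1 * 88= -88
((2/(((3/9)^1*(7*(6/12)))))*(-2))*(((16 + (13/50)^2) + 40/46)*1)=-5843322/100625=-58.07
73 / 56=1.30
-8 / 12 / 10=-1 / 15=-0.07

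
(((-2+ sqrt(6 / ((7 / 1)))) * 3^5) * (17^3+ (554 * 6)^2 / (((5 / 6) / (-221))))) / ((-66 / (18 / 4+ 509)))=-110796898482387 / 10+ 110796898482387 * sqrt(42) / 140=-5950790067866.06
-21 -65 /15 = -76 /3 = -25.33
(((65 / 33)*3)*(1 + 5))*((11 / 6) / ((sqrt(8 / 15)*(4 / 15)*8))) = 975*sqrt(30) / 128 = 41.72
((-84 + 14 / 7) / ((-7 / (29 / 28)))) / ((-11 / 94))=-55883 / 539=-103.68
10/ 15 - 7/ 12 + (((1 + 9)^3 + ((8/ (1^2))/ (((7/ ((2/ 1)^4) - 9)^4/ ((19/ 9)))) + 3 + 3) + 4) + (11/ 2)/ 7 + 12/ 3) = 90093645670883/ 88773390972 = 1014.87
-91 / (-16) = 91 / 16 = 5.69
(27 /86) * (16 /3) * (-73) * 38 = -199728 /43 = -4644.84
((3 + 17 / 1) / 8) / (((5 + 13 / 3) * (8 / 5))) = 75 / 448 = 0.17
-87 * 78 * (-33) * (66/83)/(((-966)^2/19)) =7800507/2151443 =3.63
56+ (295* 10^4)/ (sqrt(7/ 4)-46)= -542326408/ 8457-5900000* sqrt(7)/ 8457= -65973.32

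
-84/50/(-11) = 42/275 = 0.15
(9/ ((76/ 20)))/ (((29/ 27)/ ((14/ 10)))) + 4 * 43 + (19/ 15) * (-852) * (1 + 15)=-47088771/ 2755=-17092.11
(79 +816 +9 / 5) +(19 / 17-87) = 68928 / 85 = 810.92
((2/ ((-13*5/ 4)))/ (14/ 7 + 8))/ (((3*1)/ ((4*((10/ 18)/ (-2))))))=8/ 1755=0.00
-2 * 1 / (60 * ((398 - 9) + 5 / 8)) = -4 / 46755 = -0.00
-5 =-5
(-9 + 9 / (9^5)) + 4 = -32804 / 6561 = -5.00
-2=-2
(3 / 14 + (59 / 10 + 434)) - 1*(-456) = 31364 / 35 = 896.11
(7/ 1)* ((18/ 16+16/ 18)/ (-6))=-1015/ 432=-2.35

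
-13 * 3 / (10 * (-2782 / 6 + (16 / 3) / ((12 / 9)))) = 117 / 13790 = 0.01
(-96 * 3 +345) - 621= -564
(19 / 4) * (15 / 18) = 95 / 24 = 3.96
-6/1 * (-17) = 102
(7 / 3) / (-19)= -7 / 57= -0.12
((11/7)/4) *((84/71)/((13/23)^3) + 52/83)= 255584032/90628447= 2.82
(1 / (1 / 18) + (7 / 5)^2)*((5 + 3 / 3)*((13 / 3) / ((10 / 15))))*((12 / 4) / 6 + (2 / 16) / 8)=401.38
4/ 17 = 0.24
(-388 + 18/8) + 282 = -415/4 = -103.75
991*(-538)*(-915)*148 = 72200256360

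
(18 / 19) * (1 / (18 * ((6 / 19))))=1 / 6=0.17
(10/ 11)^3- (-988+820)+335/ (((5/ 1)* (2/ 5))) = 895101/ 2662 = 336.25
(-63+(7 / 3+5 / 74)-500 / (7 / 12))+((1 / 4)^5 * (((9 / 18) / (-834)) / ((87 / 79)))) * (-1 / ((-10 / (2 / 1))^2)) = -883030318213139 / 962177126400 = -917.74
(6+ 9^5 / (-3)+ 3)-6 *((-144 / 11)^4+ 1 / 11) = -2867945196 / 14641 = -195884.52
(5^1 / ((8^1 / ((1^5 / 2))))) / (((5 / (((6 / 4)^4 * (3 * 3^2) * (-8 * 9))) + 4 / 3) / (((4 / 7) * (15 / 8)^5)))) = 74733890625 / 24069799936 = 3.10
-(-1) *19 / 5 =19 / 5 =3.80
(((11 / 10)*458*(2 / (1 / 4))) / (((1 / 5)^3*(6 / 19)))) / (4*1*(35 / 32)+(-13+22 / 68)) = -650909600 / 3387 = -192178.80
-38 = -38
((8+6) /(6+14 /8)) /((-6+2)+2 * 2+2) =28 /31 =0.90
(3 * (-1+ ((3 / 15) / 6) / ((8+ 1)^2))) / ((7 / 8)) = -1388 / 405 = -3.43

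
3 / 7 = 0.43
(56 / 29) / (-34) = -28 / 493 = -0.06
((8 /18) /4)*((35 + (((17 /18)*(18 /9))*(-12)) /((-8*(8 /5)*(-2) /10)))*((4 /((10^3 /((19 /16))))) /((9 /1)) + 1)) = 9040769 /3110400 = 2.91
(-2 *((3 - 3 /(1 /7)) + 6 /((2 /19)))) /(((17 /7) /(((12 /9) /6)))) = -364 /51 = -7.14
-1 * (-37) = 37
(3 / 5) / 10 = 3 / 50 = 0.06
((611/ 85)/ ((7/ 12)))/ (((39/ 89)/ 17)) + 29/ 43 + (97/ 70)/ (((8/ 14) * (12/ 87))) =4780485/ 9632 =496.31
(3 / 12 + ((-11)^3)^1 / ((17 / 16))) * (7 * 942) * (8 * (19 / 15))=-7113488508 / 85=-83688100.09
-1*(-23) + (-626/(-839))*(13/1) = 27435/839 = 32.70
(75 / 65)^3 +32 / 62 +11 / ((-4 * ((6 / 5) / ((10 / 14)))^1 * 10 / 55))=-159058603 / 22883952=-6.95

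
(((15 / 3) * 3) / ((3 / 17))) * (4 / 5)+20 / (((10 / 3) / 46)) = 344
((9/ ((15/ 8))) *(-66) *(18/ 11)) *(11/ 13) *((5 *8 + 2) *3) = -3592512/ 65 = -55269.42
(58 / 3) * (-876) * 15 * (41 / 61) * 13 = -135403320 / 61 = -2219726.56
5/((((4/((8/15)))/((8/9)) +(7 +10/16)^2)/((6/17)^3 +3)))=4785600/20934293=0.23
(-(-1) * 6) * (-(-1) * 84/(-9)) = -56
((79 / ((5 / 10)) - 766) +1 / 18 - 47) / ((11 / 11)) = -11789 / 18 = -654.94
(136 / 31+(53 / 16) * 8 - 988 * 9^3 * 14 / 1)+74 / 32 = -5001413421 / 496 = -10083494.80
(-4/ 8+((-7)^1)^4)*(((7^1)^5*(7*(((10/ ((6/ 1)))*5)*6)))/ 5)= 2824164245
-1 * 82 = -82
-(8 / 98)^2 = -16 / 2401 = -0.01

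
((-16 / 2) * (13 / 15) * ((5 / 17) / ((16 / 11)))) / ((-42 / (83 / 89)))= 11869 / 381276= 0.03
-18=-18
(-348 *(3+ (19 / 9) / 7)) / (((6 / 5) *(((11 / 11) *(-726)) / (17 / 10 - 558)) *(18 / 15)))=-41945020 / 68607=-611.38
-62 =-62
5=5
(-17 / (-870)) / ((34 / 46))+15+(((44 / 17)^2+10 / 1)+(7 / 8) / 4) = 31.94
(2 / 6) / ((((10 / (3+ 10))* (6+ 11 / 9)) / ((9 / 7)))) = 27 / 350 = 0.08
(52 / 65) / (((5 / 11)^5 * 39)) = 644204 / 609375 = 1.06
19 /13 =1.46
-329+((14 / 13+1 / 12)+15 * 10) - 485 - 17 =-106055 / 156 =-679.84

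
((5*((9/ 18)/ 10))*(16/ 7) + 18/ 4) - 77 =-1007/ 14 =-71.93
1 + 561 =562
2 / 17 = 0.12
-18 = -18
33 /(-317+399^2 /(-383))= -12639 /280612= -0.05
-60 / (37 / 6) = -360 / 37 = -9.73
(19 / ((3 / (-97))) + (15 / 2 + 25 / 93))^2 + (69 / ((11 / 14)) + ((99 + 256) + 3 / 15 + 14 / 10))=77879713587 / 211420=368364.93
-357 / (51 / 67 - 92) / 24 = 0.16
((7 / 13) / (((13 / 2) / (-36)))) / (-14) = 36 / 169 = 0.21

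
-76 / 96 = -19 / 24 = -0.79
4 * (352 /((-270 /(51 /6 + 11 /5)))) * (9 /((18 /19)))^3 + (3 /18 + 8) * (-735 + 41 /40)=-581411347 /10800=-53834.38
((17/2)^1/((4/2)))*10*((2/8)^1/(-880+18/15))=-425/35152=-0.01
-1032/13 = -79.38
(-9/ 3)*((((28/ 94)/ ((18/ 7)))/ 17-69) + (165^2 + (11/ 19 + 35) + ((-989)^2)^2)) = -130715794956748360/ 45543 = -2870162153497.76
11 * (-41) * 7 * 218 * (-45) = 30970170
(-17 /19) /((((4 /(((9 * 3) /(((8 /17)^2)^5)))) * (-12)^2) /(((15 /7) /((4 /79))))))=-121836591373635315 /36558761623552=-3332.62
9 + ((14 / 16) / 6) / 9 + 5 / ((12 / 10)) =5695 / 432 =13.18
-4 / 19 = -0.21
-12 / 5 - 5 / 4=-73 / 20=-3.65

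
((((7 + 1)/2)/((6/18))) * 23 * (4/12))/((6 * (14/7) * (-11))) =-23/33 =-0.70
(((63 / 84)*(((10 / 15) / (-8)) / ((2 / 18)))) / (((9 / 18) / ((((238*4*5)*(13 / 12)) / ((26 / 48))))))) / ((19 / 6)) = -64260 / 19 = -3382.11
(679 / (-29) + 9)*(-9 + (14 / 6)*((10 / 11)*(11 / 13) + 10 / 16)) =82.83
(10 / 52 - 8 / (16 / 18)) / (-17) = 229 / 442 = 0.52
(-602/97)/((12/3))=-301/194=-1.55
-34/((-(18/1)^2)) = 17/162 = 0.10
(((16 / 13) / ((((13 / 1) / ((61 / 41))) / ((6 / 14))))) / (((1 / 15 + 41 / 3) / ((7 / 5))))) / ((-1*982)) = -2196 / 350420317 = -0.00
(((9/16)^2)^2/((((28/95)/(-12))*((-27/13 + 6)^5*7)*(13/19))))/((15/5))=-1391920335/4559535669248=-0.00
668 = 668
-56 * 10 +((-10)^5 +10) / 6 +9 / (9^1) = -17224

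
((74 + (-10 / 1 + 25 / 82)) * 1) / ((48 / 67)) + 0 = 353291 / 3936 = 89.76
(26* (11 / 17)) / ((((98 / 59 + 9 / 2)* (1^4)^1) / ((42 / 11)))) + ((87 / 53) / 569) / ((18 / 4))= 11658447998 / 1118131089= 10.43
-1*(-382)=382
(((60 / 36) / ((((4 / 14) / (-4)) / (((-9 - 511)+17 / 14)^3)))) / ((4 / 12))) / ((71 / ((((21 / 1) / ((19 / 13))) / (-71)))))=-27858287.38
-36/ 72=-1/ 2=-0.50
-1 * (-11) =11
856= 856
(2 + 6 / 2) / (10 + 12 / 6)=5 / 12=0.42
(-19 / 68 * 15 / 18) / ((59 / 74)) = -3515 / 12036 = -0.29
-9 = -9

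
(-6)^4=1296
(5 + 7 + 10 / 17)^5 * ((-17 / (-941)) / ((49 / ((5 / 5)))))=116.54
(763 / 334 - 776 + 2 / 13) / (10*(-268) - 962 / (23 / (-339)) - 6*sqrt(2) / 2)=-0.07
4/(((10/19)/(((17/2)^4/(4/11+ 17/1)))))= 17455889/7640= 2284.80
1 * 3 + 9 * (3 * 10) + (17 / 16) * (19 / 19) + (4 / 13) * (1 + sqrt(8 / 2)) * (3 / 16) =57041 / 208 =274.24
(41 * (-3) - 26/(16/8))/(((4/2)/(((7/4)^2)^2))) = -40817/64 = -637.77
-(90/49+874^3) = -32713753666/49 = -667627625.84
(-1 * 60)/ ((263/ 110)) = -25.10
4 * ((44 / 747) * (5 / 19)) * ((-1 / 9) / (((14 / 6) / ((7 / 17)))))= -880 / 723843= -0.00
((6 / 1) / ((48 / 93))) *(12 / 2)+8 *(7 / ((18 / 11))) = 3743 / 36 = 103.97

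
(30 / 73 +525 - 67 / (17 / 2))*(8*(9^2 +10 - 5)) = 441870064 / 1241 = 356059.68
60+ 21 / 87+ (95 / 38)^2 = 7713 / 116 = 66.49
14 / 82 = 7 / 41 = 0.17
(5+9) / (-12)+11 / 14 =-8 / 21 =-0.38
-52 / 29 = -1.79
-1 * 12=-12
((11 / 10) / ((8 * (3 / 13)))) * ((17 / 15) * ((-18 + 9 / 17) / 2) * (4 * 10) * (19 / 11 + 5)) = -15873 / 10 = -1587.30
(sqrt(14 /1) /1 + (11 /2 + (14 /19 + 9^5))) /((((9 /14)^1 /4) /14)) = 784 *sqrt(14) /9 + 293228936 /57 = 5144693.24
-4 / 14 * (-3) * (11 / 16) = 0.59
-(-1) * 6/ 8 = 3/ 4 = 0.75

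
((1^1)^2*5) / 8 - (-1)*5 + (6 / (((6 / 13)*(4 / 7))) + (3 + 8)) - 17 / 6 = 877 / 24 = 36.54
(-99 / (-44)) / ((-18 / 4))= -1 / 2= -0.50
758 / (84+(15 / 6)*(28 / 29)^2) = 318739 / 36302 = 8.78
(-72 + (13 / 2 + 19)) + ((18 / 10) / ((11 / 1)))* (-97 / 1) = -6861 / 110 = -62.37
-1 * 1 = -1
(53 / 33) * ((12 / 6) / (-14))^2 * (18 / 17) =318 / 9163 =0.03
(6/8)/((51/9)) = 9/68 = 0.13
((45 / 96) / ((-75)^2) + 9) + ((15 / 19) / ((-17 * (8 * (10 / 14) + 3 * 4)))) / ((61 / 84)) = 65939794793 / 7329516000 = 9.00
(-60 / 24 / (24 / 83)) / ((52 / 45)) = -6225 / 832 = -7.48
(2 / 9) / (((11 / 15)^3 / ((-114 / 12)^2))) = 135375 / 2662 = 50.85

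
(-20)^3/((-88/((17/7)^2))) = 289000/539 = 536.18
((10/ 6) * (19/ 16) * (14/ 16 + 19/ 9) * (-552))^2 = 220688550625/ 20736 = 10642773.47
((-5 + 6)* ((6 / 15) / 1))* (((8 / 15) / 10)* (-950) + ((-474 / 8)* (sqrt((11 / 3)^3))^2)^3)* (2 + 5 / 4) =-15113282261829089 / 466560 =-32393008963.11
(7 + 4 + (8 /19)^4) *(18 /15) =8625762 /651605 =13.24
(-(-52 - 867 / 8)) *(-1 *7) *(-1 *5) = 5613.12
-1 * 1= -1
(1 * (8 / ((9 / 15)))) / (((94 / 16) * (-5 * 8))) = -8 / 141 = -0.06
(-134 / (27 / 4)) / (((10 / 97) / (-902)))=23448392 / 135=173691.79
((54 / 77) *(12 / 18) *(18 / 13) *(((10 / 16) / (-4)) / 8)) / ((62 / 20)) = -0.00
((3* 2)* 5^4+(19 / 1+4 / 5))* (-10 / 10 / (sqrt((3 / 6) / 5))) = -11921.15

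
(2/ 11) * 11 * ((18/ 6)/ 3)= 2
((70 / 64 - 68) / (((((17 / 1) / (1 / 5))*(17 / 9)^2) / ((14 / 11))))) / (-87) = 404649 / 125379760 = 0.00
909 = 909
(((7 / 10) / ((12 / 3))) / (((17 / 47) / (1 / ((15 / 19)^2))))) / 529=118769 / 80937000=0.00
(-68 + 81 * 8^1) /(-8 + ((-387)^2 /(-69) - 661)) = -1334 /6531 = -0.20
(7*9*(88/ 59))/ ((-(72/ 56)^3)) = -211288/ 4779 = -44.21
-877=-877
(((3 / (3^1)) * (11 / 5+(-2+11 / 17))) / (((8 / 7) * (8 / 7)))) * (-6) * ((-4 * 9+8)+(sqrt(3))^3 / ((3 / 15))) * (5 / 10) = 9261 / 170-3969 * sqrt(3) / 136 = 3.93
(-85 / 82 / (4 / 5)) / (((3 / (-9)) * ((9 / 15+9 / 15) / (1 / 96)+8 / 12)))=19125 / 570064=0.03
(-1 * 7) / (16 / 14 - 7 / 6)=294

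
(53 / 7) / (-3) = -53 / 21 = -2.52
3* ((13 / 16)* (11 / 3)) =8.94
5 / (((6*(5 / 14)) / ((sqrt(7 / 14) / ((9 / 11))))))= 77*sqrt(2) / 54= 2.02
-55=-55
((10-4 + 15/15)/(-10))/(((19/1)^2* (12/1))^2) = -7/187662240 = -0.00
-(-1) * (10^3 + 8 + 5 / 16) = 16133 / 16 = 1008.31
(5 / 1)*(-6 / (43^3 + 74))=-10 / 26527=-0.00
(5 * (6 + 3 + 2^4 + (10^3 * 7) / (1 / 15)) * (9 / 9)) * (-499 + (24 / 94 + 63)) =-10754560000 / 47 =-228820425.53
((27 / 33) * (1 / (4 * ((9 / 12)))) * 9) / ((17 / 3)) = 81 / 187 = 0.43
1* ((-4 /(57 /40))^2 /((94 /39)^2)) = 1.36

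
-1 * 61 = -61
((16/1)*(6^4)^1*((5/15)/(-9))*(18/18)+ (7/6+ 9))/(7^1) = -4547/42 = -108.26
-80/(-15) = 16/3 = 5.33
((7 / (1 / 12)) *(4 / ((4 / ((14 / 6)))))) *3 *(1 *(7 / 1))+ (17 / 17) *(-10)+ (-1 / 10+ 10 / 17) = 698103 / 170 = 4106.49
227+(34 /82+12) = 9816 /41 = 239.41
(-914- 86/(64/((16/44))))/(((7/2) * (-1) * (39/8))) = 53650/1001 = 53.60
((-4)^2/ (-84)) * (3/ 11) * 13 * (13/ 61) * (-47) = 31772/ 4697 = 6.76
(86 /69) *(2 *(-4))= -688 /69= -9.97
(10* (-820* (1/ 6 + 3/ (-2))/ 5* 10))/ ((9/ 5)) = 328000/ 27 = 12148.15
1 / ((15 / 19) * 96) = 19 / 1440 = 0.01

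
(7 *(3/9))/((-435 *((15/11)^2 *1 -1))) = -847/135720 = -0.01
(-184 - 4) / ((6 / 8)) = -752 / 3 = -250.67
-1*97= -97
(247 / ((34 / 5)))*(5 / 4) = 6175 / 136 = 45.40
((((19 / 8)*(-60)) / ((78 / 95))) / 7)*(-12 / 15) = 1805 / 91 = 19.84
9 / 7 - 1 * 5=-26 / 7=-3.71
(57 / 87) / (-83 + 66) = -19 / 493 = -0.04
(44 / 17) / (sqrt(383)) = 44 * sqrt(383) / 6511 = 0.13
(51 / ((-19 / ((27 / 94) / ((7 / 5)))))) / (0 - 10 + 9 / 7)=6885 / 108946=0.06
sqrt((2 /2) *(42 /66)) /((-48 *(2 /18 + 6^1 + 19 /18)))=-sqrt(77) /3784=-0.00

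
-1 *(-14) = 14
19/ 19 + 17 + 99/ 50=999/ 50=19.98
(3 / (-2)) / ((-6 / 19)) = 19 / 4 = 4.75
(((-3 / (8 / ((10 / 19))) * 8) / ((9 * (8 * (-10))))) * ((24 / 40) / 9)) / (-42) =-1 / 287280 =-0.00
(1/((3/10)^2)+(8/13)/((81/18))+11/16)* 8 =22343/234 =95.48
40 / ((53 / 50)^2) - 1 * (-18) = 150562 / 2809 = 53.60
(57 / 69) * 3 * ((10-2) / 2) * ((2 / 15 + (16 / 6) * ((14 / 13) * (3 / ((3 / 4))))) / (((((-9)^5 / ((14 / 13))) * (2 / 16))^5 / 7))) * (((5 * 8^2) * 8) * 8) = -87020504973221822464 / 79698598765677235949439346525143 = -0.00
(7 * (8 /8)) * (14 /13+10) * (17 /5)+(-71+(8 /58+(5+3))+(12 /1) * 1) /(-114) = 56747491 /214890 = 264.08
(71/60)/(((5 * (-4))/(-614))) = 21797/600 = 36.33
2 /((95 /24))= 48 /95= 0.51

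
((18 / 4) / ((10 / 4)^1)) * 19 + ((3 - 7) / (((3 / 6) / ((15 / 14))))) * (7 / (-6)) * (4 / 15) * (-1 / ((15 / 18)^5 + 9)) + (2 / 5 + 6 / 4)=26184989 / 731090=35.82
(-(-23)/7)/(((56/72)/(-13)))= -2691/49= -54.92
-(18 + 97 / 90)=-1717 / 90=-19.08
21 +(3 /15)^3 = 2626 /125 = 21.01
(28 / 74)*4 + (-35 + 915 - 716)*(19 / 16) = 196.26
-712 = -712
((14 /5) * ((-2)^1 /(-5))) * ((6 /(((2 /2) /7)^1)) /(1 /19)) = 22344 /25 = 893.76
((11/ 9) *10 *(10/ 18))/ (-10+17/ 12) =-2200/ 2781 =-0.79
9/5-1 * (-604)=3029/5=605.80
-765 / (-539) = 765 / 539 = 1.42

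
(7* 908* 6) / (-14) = -2724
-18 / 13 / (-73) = 18 / 949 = 0.02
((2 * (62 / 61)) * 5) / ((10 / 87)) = 5394 / 61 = 88.43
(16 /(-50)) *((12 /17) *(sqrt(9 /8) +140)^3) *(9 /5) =-474244848 /425 - 38103129 *sqrt(2) /2125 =-1141228.33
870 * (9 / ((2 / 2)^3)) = 7830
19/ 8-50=-381/ 8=-47.62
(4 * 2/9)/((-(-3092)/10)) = 20/6957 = 0.00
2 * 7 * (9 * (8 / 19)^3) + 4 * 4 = 174256 / 6859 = 25.41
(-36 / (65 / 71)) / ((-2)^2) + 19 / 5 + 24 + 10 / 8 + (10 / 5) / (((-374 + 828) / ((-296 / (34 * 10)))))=19.22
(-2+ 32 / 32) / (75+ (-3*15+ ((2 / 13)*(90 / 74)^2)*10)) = -17797 / 574410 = -0.03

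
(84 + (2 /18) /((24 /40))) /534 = 2273 /14418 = 0.16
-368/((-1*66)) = 184/33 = 5.58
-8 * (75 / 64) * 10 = -375 / 4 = -93.75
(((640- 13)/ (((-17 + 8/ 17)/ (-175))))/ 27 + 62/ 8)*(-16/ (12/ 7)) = -17958493/ 7587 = -2367.01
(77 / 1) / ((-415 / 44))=-3388 / 415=-8.16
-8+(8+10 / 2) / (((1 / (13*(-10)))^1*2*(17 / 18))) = -15346 / 17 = -902.71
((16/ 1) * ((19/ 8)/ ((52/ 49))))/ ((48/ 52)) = 931/ 24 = 38.79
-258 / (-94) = 129 / 47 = 2.74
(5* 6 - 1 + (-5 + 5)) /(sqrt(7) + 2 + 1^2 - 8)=-145 /18 - 29* sqrt(7) /18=-12.32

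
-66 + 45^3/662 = 47433/662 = 71.65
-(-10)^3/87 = 1000/87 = 11.49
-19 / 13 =-1.46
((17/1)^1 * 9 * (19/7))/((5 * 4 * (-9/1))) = -323/140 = -2.31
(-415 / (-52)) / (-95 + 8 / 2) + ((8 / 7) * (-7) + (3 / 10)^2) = -236532 / 29575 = -8.00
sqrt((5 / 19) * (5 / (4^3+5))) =5 * sqrt(1311) / 1311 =0.14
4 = 4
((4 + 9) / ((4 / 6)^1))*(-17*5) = -3315 / 2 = -1657.50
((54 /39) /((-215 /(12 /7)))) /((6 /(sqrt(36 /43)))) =-216 *sqrt(43) /841295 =-0.00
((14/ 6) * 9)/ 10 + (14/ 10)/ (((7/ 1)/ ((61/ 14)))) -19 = -561/ 35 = -16.03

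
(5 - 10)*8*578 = -23120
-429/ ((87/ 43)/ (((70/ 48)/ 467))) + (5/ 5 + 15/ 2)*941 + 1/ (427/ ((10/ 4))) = 1110010044779/ 138788664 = 7997.84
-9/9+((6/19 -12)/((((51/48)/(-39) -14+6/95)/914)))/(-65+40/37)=-5076285047/391545143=-12.96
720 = 720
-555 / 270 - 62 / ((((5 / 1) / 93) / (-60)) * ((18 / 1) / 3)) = 207539 / 18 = 11529.94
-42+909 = 867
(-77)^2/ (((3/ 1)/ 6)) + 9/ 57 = 225305/ 19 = 11858.16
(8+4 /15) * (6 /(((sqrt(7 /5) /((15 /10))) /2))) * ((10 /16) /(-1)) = -93 * sqrt(35) /7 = -78.60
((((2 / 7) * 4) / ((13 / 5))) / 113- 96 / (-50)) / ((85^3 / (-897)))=-34126296 / 12144321875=-0.00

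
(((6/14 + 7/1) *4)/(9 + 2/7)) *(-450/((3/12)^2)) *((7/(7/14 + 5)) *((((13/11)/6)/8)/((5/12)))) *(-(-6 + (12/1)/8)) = -943488/121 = -7797.42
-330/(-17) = 330/17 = 19.41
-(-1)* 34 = 34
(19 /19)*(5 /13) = 0.38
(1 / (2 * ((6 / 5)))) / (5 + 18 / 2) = 5 / 168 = 0.03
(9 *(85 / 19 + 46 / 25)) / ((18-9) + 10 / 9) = 242919 / 43225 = 5.62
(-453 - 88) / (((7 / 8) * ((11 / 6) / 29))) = -753072 / 77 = -9780.16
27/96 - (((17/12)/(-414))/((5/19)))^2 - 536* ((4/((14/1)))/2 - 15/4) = 8352038509247/4319179200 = 1933.71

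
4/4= 1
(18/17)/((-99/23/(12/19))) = -552/3553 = -0.16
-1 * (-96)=96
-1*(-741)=741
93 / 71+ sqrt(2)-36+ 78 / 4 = -2157 / 142+ sqrt(2) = -13.78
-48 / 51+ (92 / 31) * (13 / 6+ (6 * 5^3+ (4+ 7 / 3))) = 1185798 / 527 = 2250.09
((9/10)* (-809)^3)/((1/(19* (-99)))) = 8963484458841/10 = 896348445884.10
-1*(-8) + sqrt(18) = 3*sqrt(2) + 8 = 12.24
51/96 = 17/32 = 0.53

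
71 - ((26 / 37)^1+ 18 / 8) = 10071 / 148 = 68.05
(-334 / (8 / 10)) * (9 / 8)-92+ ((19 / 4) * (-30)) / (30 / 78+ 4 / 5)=-681.98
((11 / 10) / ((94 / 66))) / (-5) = -363 / 2350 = -0.15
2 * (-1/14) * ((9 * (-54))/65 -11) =1201/455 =2.64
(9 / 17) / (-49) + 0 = -9 / 833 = -0.01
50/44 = 25/22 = 1.14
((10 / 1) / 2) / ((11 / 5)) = 25 / 11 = 2.27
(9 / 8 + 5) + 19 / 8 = 17 / 2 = 8.50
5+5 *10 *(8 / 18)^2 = 1205 / 81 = 14.88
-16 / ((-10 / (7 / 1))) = 56 / 5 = 11.20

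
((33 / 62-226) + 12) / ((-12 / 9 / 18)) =357345 / 124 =2881.81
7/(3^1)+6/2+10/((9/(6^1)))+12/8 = 27/2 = 13.50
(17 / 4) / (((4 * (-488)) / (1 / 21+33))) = -5899 / 81984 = -0.07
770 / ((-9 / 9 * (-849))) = 770 / 849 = 0.91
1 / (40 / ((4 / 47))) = 1 / 470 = 0.00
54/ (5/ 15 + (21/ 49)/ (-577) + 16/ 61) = 19956699/ 219851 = 90.77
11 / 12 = 0.92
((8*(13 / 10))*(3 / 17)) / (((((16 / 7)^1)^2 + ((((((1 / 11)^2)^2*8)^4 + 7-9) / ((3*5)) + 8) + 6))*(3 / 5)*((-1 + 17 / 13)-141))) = -5707645695003615978615 / 5011932046873358160643652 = -0.00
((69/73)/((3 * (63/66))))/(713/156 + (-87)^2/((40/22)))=65780/830545163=0.00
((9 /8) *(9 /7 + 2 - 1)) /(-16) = -9 /56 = -0.16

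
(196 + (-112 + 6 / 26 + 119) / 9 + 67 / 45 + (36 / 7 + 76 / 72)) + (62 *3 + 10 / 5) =3214499 / 8190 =392.49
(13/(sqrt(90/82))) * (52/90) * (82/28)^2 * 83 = 23579387 * sqrt(205)/66150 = 5103.63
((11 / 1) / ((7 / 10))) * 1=110 / 7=15.71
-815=-815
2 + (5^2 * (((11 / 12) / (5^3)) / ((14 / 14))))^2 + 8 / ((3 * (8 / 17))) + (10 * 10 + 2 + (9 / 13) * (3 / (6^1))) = 5150173 / 46800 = 110.05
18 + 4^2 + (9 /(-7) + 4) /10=34.27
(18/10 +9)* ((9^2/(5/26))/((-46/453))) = -25758486/575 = -44797.37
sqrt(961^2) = 961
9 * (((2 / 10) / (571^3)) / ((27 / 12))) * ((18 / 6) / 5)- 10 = -46542352738 / 4654235275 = -10.00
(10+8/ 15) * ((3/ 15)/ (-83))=-158/ 6225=-0.03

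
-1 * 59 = -59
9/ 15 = 3/ 5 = 0.60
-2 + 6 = 4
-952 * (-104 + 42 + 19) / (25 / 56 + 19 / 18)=20631744 / 757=27254.62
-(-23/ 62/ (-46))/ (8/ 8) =-1/ 124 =-0.01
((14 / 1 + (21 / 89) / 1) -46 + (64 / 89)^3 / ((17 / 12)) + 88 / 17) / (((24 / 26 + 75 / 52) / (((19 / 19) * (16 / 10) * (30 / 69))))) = -7.74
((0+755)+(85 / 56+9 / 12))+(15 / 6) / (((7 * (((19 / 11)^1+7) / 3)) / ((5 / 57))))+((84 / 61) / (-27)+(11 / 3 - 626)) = 630372893 / 4673088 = 134.89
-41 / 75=-0.55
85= 85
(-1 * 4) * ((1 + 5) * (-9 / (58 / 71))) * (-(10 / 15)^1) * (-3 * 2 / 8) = 3834 / 29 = 132.21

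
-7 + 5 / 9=-58 / 9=-6.44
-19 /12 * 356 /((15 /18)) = -3382 /5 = -676.40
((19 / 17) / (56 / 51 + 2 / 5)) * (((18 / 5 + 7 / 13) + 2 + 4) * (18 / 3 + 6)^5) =4673438208 / 2483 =1882174.07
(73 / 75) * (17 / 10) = 1241 / 750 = 1.65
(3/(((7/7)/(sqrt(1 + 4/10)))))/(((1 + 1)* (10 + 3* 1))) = 3* sqrt(35)/130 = 0.14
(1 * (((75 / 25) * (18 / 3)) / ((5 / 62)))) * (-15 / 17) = -3348 / 17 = -196.94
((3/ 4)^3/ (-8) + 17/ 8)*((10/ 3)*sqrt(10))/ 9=5305*sqrt(10)/ 6912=2.43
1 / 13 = 0.08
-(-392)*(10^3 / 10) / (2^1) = 19600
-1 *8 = -8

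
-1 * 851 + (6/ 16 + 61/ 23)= -156027/ 184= -847.97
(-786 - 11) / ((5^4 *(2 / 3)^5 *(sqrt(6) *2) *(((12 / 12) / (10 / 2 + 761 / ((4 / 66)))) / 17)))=-27571713687 *sqrt(6) / 160000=-422103.94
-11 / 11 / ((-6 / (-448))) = -224 / 3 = -74.67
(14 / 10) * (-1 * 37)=-259 / 5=-51.80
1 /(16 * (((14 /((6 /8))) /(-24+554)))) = 795 /448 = 1.77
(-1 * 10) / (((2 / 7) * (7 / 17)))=-85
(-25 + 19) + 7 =1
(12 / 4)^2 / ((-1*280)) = -9 / 280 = -0.03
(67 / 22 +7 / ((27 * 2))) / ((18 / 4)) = 1886 / 2673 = 0.71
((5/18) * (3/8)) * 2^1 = 5/24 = 0.21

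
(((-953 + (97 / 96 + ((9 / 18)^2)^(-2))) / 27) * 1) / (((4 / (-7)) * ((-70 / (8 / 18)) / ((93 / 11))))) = -557101 / 171072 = -3.26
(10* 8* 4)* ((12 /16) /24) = 10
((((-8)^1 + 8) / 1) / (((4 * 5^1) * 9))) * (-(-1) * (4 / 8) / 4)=0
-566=-566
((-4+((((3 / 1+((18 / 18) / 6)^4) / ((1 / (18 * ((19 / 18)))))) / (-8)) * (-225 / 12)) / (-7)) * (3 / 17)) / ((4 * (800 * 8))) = -2234347 / 14037811200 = -0.00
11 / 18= 0.61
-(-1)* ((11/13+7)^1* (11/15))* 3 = 1122/65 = 17.26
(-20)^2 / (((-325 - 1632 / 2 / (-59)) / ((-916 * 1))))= 21617600 / 18359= 1177.49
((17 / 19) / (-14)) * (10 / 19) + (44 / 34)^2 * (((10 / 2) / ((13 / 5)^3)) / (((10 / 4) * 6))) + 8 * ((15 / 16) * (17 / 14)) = 175310174285 / 19253708292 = 9.11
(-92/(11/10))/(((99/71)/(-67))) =4018.77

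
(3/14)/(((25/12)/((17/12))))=51/350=0.15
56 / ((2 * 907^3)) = 28 / 746142643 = 0.00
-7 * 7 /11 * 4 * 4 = -784 /11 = -71.27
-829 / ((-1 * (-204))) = -829 / 204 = -4.06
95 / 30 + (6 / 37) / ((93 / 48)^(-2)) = 53641 / 14208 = 3.78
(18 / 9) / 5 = 2 / 5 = 0.40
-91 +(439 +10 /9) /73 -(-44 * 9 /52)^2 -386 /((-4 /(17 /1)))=332551571 /222066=1497.53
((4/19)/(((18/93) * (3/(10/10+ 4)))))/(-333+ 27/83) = -12865/2360826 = -0.01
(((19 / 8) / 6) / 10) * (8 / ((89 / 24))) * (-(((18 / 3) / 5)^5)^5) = -1080350945137328652288 / 132620334625244140625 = -8.15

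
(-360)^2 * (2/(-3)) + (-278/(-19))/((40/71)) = -32822131/380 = -86374.03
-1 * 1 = -1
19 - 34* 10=-321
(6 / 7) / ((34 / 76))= 228 / 119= 1.92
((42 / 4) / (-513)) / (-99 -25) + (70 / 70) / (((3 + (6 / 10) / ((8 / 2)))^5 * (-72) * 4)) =6475855801 / 42087248915544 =0.00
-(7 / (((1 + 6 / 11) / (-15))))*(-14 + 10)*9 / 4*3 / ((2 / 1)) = -31185 / 34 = -917.21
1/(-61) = -1/61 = -0.02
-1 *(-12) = 12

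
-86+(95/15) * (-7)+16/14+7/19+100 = -11500/399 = -28.82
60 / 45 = 4 / 3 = 1.33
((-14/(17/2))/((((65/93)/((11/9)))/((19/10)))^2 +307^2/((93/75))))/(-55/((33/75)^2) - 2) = 1847007404/24384798293845575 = 0.00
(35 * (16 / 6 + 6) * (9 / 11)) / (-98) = -195 / 77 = -2.53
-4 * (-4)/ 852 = 4/ 213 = 0.02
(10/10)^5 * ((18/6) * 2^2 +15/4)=63/4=15.75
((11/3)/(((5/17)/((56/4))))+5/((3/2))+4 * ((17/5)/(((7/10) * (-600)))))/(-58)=-31121/10150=-3.07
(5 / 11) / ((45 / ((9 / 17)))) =1 / 187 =0.01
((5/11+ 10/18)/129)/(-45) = -20/114939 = -0.00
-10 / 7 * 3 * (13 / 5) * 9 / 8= -351 / 28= -12.54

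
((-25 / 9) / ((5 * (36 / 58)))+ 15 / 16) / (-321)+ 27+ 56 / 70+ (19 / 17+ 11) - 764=-25604541427 / 35361360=-724.08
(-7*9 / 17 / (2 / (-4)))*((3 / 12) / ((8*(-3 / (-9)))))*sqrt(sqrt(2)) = 189*2^(1 / 4) / 272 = 0.83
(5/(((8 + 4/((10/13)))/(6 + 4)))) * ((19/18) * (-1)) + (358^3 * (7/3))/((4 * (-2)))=-7949182229/594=-13382461.66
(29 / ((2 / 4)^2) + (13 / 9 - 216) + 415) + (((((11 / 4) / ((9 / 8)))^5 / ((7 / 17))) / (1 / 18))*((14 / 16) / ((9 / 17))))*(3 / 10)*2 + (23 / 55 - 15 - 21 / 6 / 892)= 4085.33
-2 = -2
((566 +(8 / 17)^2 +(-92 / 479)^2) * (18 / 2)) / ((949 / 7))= 2365505884602 / 62926718101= 37.59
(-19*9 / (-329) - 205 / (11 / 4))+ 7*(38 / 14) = -199138 / 3619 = -55.03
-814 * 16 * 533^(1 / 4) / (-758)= 6512 * 533^(1 / 4) / 379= 82.56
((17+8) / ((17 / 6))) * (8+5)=1950 / 17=114.71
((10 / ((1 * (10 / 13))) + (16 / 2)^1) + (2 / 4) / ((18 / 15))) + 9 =365 / 12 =30.42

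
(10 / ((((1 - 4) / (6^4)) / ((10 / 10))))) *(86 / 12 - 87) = 344880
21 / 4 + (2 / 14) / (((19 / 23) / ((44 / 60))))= 42907 / 7980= 5.38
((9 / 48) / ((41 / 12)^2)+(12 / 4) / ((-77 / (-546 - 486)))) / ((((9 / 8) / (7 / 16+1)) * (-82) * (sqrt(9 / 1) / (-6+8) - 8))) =13305385 / 137979842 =0.10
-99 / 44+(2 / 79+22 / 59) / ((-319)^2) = -147198785 / 65421796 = -2.25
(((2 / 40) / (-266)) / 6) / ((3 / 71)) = -71 / 95760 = -0.00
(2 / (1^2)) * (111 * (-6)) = -1332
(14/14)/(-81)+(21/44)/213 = -2557/253044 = -0.01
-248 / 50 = -4.96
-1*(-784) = 784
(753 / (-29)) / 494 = -753 / 14326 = -0.05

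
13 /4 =3.25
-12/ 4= -3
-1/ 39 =-0.03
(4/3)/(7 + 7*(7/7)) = 2/21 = 0.10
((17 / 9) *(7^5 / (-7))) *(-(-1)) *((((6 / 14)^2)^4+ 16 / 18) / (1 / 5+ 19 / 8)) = -31400670760 / 20031543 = -1567.56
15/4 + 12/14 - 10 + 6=17/28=0.61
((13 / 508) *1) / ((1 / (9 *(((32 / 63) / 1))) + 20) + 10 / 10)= 104 / 86233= 0.00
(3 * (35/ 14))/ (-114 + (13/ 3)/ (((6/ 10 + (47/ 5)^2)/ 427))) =-50040/ 621833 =-0.08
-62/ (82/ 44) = -1364/ 41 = -33.27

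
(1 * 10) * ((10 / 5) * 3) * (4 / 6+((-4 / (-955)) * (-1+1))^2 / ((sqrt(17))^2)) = 40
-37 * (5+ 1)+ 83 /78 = -17233 /78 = -220.94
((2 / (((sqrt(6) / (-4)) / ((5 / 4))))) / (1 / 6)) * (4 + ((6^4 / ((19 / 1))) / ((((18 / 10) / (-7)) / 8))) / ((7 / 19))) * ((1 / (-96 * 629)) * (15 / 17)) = -35975 * sqrt(6) / 42772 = -2.06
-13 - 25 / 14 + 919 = 12659 / 14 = 904.21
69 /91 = 0.76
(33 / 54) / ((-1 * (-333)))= 11 / 5994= 0.00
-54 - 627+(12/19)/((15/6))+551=-12326/95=-129.75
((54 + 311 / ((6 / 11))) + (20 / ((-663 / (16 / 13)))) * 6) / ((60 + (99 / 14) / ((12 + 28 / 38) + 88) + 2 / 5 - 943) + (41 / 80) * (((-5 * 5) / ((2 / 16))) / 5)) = -21833756350 / 31599848319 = -0.69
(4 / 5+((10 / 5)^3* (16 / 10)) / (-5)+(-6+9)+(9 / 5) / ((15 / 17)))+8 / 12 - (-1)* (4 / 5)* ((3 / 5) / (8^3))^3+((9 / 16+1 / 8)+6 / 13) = 4167722599453 / 817889280000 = 5.10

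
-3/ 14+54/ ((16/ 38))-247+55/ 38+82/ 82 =-61987/ 532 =-116.52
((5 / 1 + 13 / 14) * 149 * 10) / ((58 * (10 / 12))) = 37101 / 203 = 182.76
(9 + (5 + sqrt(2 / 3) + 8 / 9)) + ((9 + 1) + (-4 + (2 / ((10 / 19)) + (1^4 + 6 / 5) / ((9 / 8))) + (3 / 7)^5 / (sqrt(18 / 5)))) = 81 * sqrt(10) / 33614 + sqrt(6) / 3 + 1199 / 45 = 27.47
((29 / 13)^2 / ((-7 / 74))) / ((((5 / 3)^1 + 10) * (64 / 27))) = -2520477 / 1324960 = -1.90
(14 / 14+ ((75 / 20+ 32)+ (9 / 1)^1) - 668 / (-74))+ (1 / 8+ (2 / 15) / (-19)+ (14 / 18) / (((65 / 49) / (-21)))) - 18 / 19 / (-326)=507497479 / 11917256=42.59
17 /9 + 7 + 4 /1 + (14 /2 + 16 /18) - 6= 133 /9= 14.78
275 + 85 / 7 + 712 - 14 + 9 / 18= 13799 / 14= 985.64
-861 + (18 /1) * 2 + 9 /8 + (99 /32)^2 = -833847 /1024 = -814.30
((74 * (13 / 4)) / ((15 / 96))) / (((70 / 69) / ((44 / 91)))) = 898656 / 1225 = 733.60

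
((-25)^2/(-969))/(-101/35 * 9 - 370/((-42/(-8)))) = 21875/3271021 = 0.01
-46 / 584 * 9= -207 / 292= -0.71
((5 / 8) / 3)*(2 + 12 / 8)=35 / 48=0.73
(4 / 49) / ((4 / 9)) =9 / 49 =0.18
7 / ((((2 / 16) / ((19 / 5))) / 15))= 3192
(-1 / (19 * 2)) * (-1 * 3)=3 / 38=0.08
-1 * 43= -43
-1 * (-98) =98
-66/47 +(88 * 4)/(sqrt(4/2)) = -66/47 +176 * sqrt(2) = 247.50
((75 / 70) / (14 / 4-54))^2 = 225 / 499849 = 0.00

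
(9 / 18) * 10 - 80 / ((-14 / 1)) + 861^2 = 5189322 / 7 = 741331.71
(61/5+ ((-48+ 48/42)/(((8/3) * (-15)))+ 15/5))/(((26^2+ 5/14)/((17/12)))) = 191/5570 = 0.03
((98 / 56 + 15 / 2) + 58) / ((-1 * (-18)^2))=-0.21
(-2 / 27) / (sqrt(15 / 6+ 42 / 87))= -2 * sqrt(10034) / 4671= -0.04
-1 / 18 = -0.06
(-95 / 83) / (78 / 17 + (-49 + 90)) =-323 / 12865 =-0.03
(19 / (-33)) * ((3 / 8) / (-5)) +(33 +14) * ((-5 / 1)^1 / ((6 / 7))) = -361843 / 1320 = -274.12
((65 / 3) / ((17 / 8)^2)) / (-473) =-0.01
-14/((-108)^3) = 7/629856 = 0.00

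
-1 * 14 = -14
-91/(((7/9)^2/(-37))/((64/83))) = 2493504/581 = 4291.75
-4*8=-32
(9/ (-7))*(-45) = 405/ 7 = 57.86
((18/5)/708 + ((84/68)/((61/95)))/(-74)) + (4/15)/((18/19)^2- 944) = -61259680936/2890213029975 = -0.02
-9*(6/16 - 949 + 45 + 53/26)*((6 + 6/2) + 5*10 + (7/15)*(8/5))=252096579/520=484801.11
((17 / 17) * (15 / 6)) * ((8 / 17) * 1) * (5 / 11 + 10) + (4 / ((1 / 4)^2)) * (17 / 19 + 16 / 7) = 5368364 / 24871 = 215.85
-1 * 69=-69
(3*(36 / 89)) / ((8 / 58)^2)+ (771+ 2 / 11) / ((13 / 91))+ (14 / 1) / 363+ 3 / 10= 3529471907 / 646140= 5462.40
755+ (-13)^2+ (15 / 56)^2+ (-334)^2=352737505 / 3136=112480.07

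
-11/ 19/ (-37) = 11/ 703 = 0.02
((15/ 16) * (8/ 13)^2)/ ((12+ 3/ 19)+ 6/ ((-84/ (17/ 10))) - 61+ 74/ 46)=-1223600/ 163207187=-0.01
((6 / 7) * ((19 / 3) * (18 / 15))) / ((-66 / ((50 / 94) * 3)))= -570 / 3619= -0.16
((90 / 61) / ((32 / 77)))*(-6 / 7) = -1485 / 488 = -3.04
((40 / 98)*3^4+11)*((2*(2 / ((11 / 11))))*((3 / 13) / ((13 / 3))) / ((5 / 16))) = 1243584 / 41405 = 30.03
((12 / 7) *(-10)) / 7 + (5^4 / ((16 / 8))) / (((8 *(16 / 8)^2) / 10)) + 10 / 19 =2852095 / 29792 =95.73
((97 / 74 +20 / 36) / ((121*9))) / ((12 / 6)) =113 / 131868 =0.00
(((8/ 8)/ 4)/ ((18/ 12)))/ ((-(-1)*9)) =1/ 54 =0.02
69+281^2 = 79030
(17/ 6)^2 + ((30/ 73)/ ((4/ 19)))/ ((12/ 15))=55019/ 5256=10.47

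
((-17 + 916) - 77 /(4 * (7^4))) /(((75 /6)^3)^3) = 157877376 /1308441162109375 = 0.00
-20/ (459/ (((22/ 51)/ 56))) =-55/ 163863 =-0.00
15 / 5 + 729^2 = 531444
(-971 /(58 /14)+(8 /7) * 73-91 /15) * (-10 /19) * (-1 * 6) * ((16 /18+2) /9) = -49724272 /312417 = -159.16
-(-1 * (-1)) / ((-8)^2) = -1 / 64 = -0.02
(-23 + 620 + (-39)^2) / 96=353 / 16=22.06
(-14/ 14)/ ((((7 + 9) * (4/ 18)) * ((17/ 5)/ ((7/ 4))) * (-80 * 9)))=7/ 34816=0.00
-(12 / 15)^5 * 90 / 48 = -384 / 625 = -0.61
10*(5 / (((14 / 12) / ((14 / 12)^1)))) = 50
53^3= 148877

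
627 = 627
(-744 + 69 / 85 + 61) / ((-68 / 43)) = 1246699 / 2890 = 431.38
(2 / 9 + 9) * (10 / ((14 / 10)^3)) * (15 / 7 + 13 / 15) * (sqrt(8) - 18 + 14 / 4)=-95076500 / 64827 + 13114000 * sqrt(2) / 64827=-1180.53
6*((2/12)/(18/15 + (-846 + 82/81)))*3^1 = -1215/341734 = -0.00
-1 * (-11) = 11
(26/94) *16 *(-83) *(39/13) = -51792/47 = -1101.96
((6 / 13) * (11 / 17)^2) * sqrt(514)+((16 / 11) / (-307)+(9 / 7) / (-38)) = -34649 / 898282+726 * sqrt(514) / 3757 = 4.34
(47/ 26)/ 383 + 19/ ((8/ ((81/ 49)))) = 7671893/ 1951768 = 3.93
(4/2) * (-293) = -586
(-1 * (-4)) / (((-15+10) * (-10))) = 2 / 25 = 0.08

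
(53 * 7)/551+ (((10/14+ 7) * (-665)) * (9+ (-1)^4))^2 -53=1450061161168/551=2631689947.67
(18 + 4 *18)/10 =9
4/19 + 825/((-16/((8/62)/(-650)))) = 13523/61256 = 0.22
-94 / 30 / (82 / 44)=-1034 / 615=-1.68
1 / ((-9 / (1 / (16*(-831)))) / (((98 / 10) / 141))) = 0.00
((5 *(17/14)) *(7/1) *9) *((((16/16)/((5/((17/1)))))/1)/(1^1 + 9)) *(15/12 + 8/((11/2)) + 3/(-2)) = 137853/880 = 156.65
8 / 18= 4 / 9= 0.44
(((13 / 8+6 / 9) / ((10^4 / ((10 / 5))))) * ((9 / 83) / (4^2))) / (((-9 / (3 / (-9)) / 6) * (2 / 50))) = 11 / 637440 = 0.00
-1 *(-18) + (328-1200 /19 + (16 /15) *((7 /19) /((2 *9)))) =725546 /2565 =282.86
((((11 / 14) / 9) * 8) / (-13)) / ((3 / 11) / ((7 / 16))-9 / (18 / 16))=121 / 16614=0.01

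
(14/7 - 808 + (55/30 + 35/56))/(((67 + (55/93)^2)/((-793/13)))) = 3391517955/4660064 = 727.78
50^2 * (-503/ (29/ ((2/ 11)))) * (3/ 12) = -628750/ 319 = -1971.00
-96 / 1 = -96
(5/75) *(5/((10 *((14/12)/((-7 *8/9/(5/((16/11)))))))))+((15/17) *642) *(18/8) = 107249773/84150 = 1274.51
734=734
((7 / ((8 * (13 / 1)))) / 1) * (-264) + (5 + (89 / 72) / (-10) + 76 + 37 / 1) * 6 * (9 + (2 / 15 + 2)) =183839141 / 23400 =7856.37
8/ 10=4/ 5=0.80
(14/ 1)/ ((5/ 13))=182/ 5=36.40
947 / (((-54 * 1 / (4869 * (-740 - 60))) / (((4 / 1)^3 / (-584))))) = -1639446400 / 219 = -7486056.62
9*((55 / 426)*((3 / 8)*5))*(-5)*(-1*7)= 86625 / 1136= 76.25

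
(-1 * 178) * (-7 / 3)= 415.33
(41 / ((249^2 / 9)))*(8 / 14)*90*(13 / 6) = 31980 / 48223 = 0.66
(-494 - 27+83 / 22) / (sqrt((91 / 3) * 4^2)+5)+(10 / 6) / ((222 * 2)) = 113752165 / 20234412 - 22758 * sqrt(273) / 15191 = -19.13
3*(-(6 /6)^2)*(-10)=30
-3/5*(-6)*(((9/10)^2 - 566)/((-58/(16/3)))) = 678228/3625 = 187.10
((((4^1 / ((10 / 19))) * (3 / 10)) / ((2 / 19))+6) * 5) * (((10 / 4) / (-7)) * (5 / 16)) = -15.44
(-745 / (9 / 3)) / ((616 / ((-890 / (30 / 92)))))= 1525015 / 1386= 1100.30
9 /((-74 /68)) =-306 /37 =-8.27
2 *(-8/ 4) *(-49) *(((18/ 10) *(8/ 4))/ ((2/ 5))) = 1764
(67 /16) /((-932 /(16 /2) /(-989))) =66263 /1864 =35.55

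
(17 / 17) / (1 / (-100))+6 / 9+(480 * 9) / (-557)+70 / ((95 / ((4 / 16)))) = -6788251 / 63498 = -106.90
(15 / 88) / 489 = 5 / 14344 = 0.00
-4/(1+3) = -1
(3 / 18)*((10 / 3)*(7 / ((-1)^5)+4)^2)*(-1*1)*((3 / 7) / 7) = -15 / 49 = -0.31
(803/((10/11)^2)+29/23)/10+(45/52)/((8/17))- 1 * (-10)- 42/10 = 125493923/1196000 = 104.93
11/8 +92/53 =1319/424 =3.11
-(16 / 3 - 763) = 2273 / 3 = 757.67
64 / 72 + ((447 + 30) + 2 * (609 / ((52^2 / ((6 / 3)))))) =2912957 / 6084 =478.79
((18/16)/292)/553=9/1291808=0.00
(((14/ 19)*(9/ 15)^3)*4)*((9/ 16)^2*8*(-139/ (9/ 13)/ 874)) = -3073707/ 8303000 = -0.37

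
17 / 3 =5.67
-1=-1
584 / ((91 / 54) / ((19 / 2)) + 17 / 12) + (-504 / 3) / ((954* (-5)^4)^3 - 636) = 366.36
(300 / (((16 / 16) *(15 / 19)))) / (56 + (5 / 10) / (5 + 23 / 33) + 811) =28576 / 65205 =0.44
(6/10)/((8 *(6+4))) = 3/400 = 0.01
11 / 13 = 0.85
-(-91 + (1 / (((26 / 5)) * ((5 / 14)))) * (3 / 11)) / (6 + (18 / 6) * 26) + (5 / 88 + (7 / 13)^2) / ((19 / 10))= 535787 / 423852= 1.26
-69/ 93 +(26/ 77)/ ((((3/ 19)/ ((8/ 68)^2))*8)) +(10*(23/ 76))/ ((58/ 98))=9978160315/ 2280620958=4.38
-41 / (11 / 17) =-697 / 11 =-63.36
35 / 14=5 / 2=2.50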